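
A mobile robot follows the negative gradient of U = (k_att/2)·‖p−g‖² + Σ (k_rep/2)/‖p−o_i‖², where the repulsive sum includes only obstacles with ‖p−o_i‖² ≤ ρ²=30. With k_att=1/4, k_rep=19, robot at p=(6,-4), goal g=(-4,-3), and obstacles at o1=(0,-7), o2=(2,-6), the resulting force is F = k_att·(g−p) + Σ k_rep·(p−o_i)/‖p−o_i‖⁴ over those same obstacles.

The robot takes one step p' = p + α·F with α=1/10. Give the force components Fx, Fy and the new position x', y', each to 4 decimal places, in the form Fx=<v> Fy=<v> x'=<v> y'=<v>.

Fx=-2.3100 Fy=0.3450 x'=5.7690 y'=-3.9655

F_att = 1/4·(g−p) = 1/4·(-10,1) = (-2.5000,0.2500)
o1: d²=45 > ρ²=30 → inactive
o2: d²=20 ≤ ρ²=30; F_rep = 19·(4,2)/20² = (0.1900,0.0950)
F = F_att + ΣF_rep = (-2.3100,0.3450)
p' = p + 1/10·F = (5.7690,-3.9655)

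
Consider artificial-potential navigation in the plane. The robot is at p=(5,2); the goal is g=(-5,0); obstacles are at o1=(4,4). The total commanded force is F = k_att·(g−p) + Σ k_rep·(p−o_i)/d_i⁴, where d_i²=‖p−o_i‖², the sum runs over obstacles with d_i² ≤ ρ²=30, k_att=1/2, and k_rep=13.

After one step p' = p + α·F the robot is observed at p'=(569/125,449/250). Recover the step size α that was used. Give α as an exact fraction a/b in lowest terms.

α = 1/10

F_att = 1/2·(g−p) = 1/2·(-10,-2) = (-5.0000,-1.0000)
o1: d²=5 ≤ ρ²=30; F_rep = 13·(1,-2)/5² = (0.5200,-1.0400)
F = F_att + ΣF_rep = (-4.4800,-2.0400)
Δp = p'−p = (-0.4480,-0.2040); α = Δx/Fx = (-56/125) / (-112/25) = 1/10
check: Δy/Fy = (-51/250) / (-51/25) = 1/10 ✓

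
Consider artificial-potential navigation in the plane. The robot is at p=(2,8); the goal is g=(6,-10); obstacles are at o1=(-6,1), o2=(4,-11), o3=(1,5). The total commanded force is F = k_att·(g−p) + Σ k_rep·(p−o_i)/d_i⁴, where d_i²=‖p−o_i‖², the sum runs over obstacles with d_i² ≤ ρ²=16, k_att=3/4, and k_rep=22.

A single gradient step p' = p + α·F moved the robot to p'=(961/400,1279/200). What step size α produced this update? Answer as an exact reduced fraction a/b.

F_att = 3/4·(g−p) = 3/4·(4,-18) = (3.0000,-13.5000)
o1: d²=113 > ρ²=16 → inactive
o2: d²=365 > ρ²=16 → inactive
o3: d²=10 ≤ ρ²=16; F_rep = 22·(1,3)/10² = (0.2200,0.6600)
F = F_att + ΣF_rep = (3.2200,-12.8400)
Δp = p'−p = (0.4025,-1.6050); α = Δx/Fx = (161/400) / (161/50) = 1/8
check: Δy/Fy = (-321/200) / (-321/25) = 1/8 ✓

α = 1/8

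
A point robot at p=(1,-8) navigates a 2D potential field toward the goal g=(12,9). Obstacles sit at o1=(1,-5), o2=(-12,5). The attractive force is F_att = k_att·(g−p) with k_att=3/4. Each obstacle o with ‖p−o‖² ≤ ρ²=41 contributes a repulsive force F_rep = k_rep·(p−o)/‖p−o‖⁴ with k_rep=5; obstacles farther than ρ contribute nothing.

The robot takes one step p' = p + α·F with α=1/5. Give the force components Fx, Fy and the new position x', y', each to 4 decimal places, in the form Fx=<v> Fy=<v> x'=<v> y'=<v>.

Fx=8.2500 Fy=12.5648 x'=2.6500 y'=-5.4870

F_att = 3/4·(g−p) = 3/4·(11,17) = (8.2500,12.7500)
o1: d²=9 ≤ ρ²=41; F_rep = 5·(0,-3)/9² = (0.0000,-0.1852)
o2: d²=338 > ρ²=41 → inactive
F = F_att + ΣF_rep = (8.2500,12.5648)
p' = p + 1/5·F = (2.6500,-5.4870)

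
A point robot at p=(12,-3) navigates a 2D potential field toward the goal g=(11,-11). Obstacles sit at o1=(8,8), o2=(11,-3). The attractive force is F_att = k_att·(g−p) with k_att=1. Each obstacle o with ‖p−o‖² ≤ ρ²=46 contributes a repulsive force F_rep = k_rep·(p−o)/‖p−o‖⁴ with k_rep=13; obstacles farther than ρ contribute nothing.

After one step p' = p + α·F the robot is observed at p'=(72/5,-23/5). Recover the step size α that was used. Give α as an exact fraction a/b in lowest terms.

F_att = 1·(g−p) = 1·(-1,-8) = (-1.0000,-8.0000)
o1: d²=137 > ρ²=46 → inactive
o2: d²=1 ≤ ρ²=46; F_rep = 13·(1,0)/1² = (13.0000,0.0000)
F = F_att + ΣF_rep = (12.0000,-8.0000)
Δp = p'−p = (2.4000,-1.6000); α = Δx/Fx = (12/5) / (12) = 1/5
check: Δy/Fy = (-8/5) / (-8) = 1/5 ✓

α = 1/5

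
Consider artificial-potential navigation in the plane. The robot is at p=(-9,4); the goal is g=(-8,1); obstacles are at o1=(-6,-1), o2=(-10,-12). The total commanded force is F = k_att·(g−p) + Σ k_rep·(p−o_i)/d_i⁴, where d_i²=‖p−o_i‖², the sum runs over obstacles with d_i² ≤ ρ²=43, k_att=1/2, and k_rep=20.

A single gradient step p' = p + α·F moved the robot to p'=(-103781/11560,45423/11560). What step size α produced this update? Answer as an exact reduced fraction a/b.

α = 1/20

F_att = 1/2·(g−p) = 1/2·(1,-3) = (0.5000,-1.5000)
o1: d²=34 ≤ ρ²=43; F_rep = 20·(-3,5)/34² = (-0.0519,0.0865)
o2: d²=257 > ρ²=43 → inactive
F = F_att + ΣF_rep = (0.4481,-1.4135)
Δp = p'−p = (0.0224,-0.0707); α = Δx/Fx = (259/11560) / (259/578) = 1/20
check: Δy/Fy = (-817/11560) / (-817/578) = 1/20 ✓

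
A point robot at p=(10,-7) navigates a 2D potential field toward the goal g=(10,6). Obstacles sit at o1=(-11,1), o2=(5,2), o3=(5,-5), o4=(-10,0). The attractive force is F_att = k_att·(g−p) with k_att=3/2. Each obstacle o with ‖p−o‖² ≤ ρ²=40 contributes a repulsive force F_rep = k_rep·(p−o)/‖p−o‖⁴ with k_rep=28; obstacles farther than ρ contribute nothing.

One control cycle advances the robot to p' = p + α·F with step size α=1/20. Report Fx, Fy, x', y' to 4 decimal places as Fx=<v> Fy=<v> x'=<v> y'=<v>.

F_att = 3/2·(g−p) = 3/2·(0,13) = (0.0000,19.5000)
o1: d²=505 > ρ²=40 → inactive
o2: d²=106 > ρ²=40 → inactive
o3: d²=29 ≤ ρ²=40; F_rep = 28·(5,-2)/29² = (0.1665,-0.0666)
o4: d²=449 > ρ²=40 → inactive
F = F_att + ΣF_rep = (0.1665,19.4334)
p' = p + 1/20·F = (10.0083,-6.0283)

Fx=0.1665 Fy=19.4334 x'=10.0083 y'=-6.0283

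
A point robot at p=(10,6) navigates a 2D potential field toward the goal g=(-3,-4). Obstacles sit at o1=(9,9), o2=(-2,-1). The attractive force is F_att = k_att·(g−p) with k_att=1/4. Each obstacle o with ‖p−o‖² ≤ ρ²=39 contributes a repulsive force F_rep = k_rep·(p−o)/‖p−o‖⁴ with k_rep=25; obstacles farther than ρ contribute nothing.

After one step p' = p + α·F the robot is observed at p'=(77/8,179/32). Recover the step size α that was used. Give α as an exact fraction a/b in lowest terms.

F_att = 1/4·(g−p) = 1/4·(-13,-10) = (-3.2500,-2.5000)
o1: d²=10 ≤ ρ²=39; F_rep = 25·(1,-3)/10² = (0.2500,-0.7500)
o2: d²=193 > ρ²=39 → inactive
F = F_att + ΣF_rep = (-3.0000,-3.2500)
Δp = p'−p = (-0.3750,-0.4062); α = Δx/Fx = (-3/8) / (-3) = 1/8
check: Δy/Fy = (-13/32) / (-13/4) = 1/8 ✓

α = 1/8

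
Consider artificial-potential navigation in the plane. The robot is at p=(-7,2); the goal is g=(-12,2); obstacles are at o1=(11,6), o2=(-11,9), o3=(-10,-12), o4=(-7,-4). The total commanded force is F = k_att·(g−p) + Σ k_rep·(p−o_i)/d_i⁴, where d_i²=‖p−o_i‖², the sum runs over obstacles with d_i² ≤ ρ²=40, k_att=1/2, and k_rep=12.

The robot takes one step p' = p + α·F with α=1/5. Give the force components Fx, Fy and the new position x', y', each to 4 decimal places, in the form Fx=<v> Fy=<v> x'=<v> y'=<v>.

F_att = 1/2·(g−p) = 1/2·(-5,0) = (-2.5000,0.0000)
o1: d²=340 > ρ²=40 → inactive
o2: d²=65 > ρ²=40 → inactive
o3: d²=205 > ρ²=40 → inactive
o4: d²=36 ≤ ρ²=40; F_rep = 12·(0,6)/36² = (0.0000,0.0556)
F = F_att + ΣF_rep = (-2.5000,0.0556)
p' = p + 1/5·F = (-7.5000,2.0111)

Fx=-2.5000 Fy=0.0556 x'=-7.5000 y'=2.0111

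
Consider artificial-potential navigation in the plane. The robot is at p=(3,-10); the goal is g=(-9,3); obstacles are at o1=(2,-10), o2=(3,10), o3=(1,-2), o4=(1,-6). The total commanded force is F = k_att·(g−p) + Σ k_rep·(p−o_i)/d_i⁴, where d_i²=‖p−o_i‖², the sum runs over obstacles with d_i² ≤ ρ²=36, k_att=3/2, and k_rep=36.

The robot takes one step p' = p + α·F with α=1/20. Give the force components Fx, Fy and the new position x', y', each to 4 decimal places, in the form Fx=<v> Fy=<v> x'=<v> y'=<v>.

F_att = 3/2·(g−p) = 3/2·(-12,13) = (-18.0000,19.5000)
o1: d²=1 ≤ ρ²=36; F_rep = 36·(1,0)/1² = (36.0000,0.0000)
o2: d²=400 > ρ²=36 → inactive
o3: d²=68 > ρ²=36 → inactive
o4: d²=20 ≤ ρ²=36; F_rep = 36·(2,-4)/20² = (0.1800,-0.3600)
F = F_att + ΣF_rep = (18.1800,19.1400)
p' = p + 1/20·F = (3.9090,-9.0430)

Fx=18.1800 Fy=19.1400 x'=3.9090 y'=-9.0430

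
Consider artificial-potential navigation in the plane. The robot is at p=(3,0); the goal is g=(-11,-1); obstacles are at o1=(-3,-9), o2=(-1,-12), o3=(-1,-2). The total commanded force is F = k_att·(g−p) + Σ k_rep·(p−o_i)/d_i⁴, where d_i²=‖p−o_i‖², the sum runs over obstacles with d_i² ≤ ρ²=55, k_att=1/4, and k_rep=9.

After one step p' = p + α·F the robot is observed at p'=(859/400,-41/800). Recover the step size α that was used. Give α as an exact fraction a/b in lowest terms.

F_att = 1/4·(g−p) = 1/4·(-14,-1) = (-3.5000,-0.2500)
o1: d²=117 > ρ²=55 → inactive
o2: d²=160 > ρ²=55 → inactive
o3: d²=20 ≤ ρ²=55; F_rep = 9·(4,2)/20² = (0.0900,0.0450)
F = F_att + ΣF_rep = (-3.4100,-0.2050)
Δp = p'−p = (-0.8525,-0.0512); α = Δx/Fx = (-341/400) / (-341/100) = 1/4
check: Δy/Fy = (-41/800) / (-41/200) = 1/4 ✓

α = 1/4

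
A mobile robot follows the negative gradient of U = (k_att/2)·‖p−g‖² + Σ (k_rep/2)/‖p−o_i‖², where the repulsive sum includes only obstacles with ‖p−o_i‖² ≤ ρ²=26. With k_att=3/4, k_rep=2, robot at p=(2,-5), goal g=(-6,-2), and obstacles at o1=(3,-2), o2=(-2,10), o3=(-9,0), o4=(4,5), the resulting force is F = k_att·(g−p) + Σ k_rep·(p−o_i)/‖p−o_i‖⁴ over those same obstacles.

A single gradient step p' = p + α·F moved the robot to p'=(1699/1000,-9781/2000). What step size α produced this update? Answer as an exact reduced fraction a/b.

F_att = 3/4·(g−p) = 3/4·(-8,3) = (-6.0000,2.2500)
o1: d²=10 ≤ ρ²=26; F_rep = 2·(-1,-3)/10² = (-0.0200,-0.0600)
o2: d²=241 > ρ²=26 → inactive
o3: d²=146 > ρ²=26 → inactive
o4: d²=104 > ρ²=26 → inactive
F = F_att + ΣF_rep = (-6.0200,2.1900)
Δp = p'−p = (-0.3010,0.1095); α = Δx/Fx = (-301/1000) / (-301/50) = 1/20
check: Δy/Fy = (219/2000) / (219/100) = 1/20 ✓

α = 1/20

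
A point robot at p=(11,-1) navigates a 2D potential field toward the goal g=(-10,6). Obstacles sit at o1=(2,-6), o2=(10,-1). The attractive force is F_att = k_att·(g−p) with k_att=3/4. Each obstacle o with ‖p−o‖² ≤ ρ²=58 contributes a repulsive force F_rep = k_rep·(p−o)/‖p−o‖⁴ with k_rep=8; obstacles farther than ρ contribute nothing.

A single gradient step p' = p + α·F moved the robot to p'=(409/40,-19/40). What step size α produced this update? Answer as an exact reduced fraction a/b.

F_att = 3/4·(g−p) = 3/4·(-21,7) = (-15.7500,5.2500)
o1: d²=106 > ρ²=58 → inactive
o2: d²=1 ≤ ρ²=58; F_rep = 8·(1,0)/1² = (8.0000,0.0000)
F = F_att + ΣF_rep = (-7.7500,5.2500)
Δp = p'−p = (-0.7750,0.5250); α = Δx/Fx = (-31/40) / (-31/4) = 1/10
check: Δy/Fy = (21/40) / (21/4) = 1/10 ✓

α = 1/10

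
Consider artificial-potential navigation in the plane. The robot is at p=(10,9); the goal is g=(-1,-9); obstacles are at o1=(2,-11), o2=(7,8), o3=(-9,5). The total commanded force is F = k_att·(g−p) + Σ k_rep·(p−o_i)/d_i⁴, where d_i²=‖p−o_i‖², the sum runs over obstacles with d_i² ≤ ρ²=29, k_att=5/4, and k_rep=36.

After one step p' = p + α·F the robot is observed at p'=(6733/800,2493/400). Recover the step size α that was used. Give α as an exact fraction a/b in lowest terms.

α = 1/8

F_att = 5/4·(g−p) = 5/4·(-11,-18) = (-13.7500,-22.5000)
o1: d²=464 > ρ²=29 → inactive
o2: d²=10 ≤ ρ²=29; F_rep = 36·(3,1)/10² = (1.0800,0.3600)
o3: d²=377 > ρ²=29 → inactive
F = F_att + ΣF_rep = (-12.6700,-22.1400)
Δp = p'−p = (-1.5837,-2.7675); α = Δx/Fx = (-1267/800) / (-1267/100) = 1/8
check: Δy/Fy = (-1107/400) / (-1107/50) = 1/8 ✓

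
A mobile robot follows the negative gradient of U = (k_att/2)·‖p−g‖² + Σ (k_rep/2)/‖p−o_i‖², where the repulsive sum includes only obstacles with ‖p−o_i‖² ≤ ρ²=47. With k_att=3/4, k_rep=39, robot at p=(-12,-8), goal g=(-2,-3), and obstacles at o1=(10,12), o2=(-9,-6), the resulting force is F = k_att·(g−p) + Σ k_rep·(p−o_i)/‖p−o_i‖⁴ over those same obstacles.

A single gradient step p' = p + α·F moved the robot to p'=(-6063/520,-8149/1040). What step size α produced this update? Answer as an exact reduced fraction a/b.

α = 1/20

F_att = 3/4·(g−p) = 3/4·(10,5) = (7.5000,3.7500)
o1: d²=884 > ρ²=47 → inactive
o2: d²=13 ≤ ρ²=47; F_rep = 39·(-3,-2)/13² = (-0.6923,-0.4615)
F = F_att + ΣF_rep = (6.8077,3.2885)
Δp = p'−p = (0.3404,0.1644); α = Δx/Fx = (177/520) / (177/26) = 1/20
check: Δy/Fy = (171/1040) / (171/52) = 1/20 ✓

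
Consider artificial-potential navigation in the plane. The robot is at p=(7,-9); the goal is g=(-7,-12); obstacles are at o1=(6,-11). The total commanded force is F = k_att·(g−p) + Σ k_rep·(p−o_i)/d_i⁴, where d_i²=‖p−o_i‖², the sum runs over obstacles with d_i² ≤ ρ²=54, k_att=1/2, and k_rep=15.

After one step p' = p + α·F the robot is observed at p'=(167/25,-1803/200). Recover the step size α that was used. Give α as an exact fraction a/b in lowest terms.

F_att = 1/2·(g−p) = 1/2·(-14,-3) = (-7.0000,-1.5000)
o1: d²=5 ≤ ρ²=54; F_rep = 15·(1,2)/5² = (0.6000,1.2000)
F = F_att + ΣF_rep = (-6.4000,-0.3000)
Δp = p'−p = (-0.3200,-0.0150); α = Δx/Fx = (-8/25) / (-32/5) = 1/20
check: Δy/Fy = (-3/200) / (-3/10) = 1/20 ✓

α = 1/20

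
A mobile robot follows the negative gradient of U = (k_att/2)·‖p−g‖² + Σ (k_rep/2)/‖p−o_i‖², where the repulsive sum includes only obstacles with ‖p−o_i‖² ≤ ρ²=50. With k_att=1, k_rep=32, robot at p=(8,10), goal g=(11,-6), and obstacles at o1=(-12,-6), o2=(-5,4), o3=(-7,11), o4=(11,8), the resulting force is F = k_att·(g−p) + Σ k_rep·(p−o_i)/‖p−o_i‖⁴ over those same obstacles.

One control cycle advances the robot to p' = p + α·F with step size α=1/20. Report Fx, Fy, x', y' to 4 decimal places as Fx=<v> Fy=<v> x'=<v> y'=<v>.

F_att = 1·(g−p) = 1·(3,-16) = (3.0000,-16.0000)
o1: d²=656 > ρ²=50 → inactive
o2: d²=205 > ρ²=50 → inactive
o3: d²=226 > ρ²=50 → inactive
o4: d²=13 ≤ ρ²=50; F_rep = 32·(-3,2)/13² = (-0.5680,0.3787)
F = F_att + ΣF_rep = (2.4320,-15.6213)
p' = p + 1/20·F = (8.1216,9.2189)

Fx=2.4320 Fy=-15.6213 x'=8.1216 y'=9.2189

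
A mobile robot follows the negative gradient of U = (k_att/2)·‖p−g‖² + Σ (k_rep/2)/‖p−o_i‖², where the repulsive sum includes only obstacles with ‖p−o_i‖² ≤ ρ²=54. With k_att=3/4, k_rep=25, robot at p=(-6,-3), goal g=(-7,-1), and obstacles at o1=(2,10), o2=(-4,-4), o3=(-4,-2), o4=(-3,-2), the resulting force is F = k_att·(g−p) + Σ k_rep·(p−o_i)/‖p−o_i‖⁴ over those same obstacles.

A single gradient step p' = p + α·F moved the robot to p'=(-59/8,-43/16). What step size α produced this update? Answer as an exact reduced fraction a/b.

α = 1/4

F_att = 3/4·(g−p) = 3/4·(-1,2) = (-0.7500,1.5000)
o1: d²=233 > ρ²=54 → inactive
o2: d²=5 ≤ ρ²=54; F_rep = 25·(-2,1)/5² = (-2.0000,1.0000)
o3: d²=5 ≤ ρ²=54; F_rep = 25·(-2,-1)/5² = (-2.0000,-1.0000)
o4: d²=10 ≤ ρ²=54; F_rep = 25·(-3,-1)/10² = (-0.7500,-0.2500)
F = F_att + ΣF_rep = (-5.5000,1.2500)
Δp = p'−p = (-1.3750,0.3125); α = Δx/Fx = (-11/8) / (-11/2) = 1/4
check: Δy/Fy = (5/16) / (5/4) = 1/4 ✓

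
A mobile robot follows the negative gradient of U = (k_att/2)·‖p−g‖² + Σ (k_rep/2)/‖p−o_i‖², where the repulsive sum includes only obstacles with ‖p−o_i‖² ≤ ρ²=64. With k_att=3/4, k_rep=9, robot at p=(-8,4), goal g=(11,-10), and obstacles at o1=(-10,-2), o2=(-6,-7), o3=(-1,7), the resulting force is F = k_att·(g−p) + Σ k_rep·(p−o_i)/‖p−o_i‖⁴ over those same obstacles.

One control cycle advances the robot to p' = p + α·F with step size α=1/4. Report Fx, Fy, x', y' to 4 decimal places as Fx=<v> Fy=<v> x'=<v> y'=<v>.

Fx=14.2425 Fy=-10.4743 x'=-4.4394 y'=1.3814

F_att = 3/4·(g−p) = 3/4·(19,-14) = (14.2500,-10.5000)
o1: d²=40 ≤ ρ²=64; F_rep = 9·(2,6)/40² = (0.0112,0.0338)
o2: d²=125 > ρ²=64 → inactive
o3: d²=58 ≤ ρ²=64; F_rep = 9·(-7,-3)/58² = (-0.0187,-0.0080)
F = F_att + ΣF_rep = (14.2425,-10.4743)
p' = p + 1/4·F = (-4.4394,1.3814)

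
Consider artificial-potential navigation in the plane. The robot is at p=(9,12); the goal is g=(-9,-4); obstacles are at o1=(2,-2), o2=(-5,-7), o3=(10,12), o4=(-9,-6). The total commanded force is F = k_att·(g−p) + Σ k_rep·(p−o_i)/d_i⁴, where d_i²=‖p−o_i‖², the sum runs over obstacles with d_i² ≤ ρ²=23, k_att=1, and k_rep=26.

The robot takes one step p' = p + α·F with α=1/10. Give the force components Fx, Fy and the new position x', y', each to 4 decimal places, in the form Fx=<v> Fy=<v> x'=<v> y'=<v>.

F_att = 1·(g−p) = 1·(-18,-16) = (-18.0000,-16.0000)
o1: d²=245 > ρ²=23 → inactive
o2: d²=557 > ρ²=23 → inactive
o3: d²=1 ≤ ρ²=23; F_rep = 26·(-1,0)/1² = (-26.0000,0.0000)
o4: d²=648 > ρ²=23 → inactive
F = F_att + ΣF_rep = (-44.0000,-16.0000)
p' = p + 1/10·F = (4.6000,10.4000)

Fx=-44.0000 Fy=-16.0000 x'=4.6000 y'=10.4000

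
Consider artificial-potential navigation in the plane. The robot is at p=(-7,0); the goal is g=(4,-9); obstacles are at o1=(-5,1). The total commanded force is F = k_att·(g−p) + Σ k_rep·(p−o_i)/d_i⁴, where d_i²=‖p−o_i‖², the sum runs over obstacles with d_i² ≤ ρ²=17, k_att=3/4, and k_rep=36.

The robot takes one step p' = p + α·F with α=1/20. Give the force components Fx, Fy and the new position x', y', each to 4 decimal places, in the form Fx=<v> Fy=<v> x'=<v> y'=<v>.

F_att = 3/4·(g−p) = 3/4·(11,-9) = (8.2500,-6.7500)
o1: d²=5 ≤ ρ²=17; F_rep = 36·(-2,-1)/5² = (-2.8800,-1.4400)
F = F_att + ΣF_rep = (5.3700,-8.1900)
p' = p + 1/20·F = (-6.7315,-0.4095)

Fx=5.3700 Fy=-8.1900 x'=-6.7315 y'=-0.4095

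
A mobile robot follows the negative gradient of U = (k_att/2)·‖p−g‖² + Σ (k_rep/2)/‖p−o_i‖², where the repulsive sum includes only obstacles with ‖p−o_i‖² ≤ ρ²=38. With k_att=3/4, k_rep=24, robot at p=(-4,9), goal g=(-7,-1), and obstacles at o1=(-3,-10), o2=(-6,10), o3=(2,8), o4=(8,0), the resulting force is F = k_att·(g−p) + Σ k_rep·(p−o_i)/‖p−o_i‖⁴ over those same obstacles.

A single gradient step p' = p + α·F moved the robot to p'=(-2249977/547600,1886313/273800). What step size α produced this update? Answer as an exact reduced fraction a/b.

F_att = 3/4·(g−p) = 3/4·(-3,-10) = (-2.2500,-7.5000)
o1: d²=362 > ρ²=38 → inactive
o2: d²=5 ≤ ρ²=38; F_rep = 24·(2,-1)/5² = (1.9200,-0.9600)
o3: d²=37 ≤ ρ²=38; F_rep = 24·(-6,1)/37² = (-0.1052,0.0175)
o4: d²=225 > ρ²=38 → inactive
F = F_att + ΣF_rep = (-0.4352,-8.4425)
Δp = p'−p = (-0.1088,-2.1106); α = Δx/Fx = (-59577/547600) / (-59577/136900) = 1/4
check: Δy/Fy = (-577887/273800) / (-577887/68450) = 1/4 ✓

α = 1/4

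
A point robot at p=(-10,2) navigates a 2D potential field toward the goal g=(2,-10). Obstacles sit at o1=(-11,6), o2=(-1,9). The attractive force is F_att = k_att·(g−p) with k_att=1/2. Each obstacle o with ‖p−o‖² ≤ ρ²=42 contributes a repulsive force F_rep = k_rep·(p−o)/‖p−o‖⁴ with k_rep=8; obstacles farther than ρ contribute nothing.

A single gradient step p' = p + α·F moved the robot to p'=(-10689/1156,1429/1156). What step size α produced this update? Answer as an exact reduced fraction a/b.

F_att = 1/2·(g−p) = 1/2·(12,-12) = (6.0000,-6.0000)
o1: d²=17 ≤ ρ²=42; F_rep = 8·(1,-4)/17² = (0.0277,-0.1107)
o2: d²=130 > ρ²=42 → inactive
F = F_att + ΣF_rep = (6.0277,-6.1107)
Δp = p'−p = (0.7535,-0.7638); α = Δx/Fx = (871/1156) / (1742/289) = 1/8
check: Δy/Fy = (-883/1156) / (-1766/289) = 1/8 ✓

α = 1/8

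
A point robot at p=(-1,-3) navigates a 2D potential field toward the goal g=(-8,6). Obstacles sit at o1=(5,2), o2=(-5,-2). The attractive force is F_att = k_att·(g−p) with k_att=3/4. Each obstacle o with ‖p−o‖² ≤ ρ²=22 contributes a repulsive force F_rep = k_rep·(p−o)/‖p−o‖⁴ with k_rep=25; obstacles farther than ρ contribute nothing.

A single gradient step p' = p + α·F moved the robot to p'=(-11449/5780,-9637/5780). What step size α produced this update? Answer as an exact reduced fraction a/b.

F_att = 3/4·(g−p) = 3/4·(-7,9) = (-5.2500,6.7500)
o1: d²=61 > ρ²=22 → inactive
o2: d²=17 ≤ ρ²=22; F_rep = 25·(4,-1)/17² = (0.3460,-0.0865)
F = F_att + ΣF_rep = (-4.9040,6.6635)
Δp = p'−p = (-0.9808,1.3327); α = Δx/Fx = (-5669/5780) / (-5669/1156) = 1/5
check: Δy/Fy = (7703/5780) / (7703/1156) = 1/5 ✓

α = 1/5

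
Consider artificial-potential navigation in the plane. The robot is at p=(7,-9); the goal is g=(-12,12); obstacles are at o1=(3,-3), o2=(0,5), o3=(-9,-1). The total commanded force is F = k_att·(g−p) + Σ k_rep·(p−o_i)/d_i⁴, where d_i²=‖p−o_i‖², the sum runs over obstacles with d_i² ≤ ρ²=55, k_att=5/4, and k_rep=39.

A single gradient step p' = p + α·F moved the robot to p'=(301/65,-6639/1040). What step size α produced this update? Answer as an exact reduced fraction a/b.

F_att = 5/4·(g−p) = 5/4·(-19,21) = (-23.7500,26.2500)
o1: d²=52 ≤ ρ²=55; F_rep = 39·(4,-6)/52² = (0.0577,-0.0865)
o2: d²=245 > ρ²=55 → inactive
o3: d²=320 > ρ²=55 → inactive
F = F_att + ΣF_rep = (-23.6923,26.1635)
Δp = p'−p = (-2.3692,2.6163); α = Δx/Fx = (-154/65) / (-308/13) = 1/10
check: Δy/Fy = (2721/1040) / (2721/104) = 1/10 ✓

α = 1/10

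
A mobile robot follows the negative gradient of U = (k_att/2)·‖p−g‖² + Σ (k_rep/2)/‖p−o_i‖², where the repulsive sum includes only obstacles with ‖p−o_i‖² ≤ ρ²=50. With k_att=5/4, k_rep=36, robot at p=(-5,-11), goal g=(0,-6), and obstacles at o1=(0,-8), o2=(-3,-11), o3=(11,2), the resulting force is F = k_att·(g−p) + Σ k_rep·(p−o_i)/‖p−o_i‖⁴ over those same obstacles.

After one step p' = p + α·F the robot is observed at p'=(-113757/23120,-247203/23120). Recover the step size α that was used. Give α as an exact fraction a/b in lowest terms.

α = 1/20

F_att = 5/4·(g−p) = 5/4·(5,5) = (6.2500,6.2500)
o1: d²=34 ≤ ρ²=50; F_rep = 36·(-5,-3)/34² = (-0.1557,-0.0934)
o2: d²=4 ≤ ρ²=50; F_rep = 36·(-2,0)/4² = (-4.5000,0.0000)
o3: d²=425 > ρ²=50 → inactive
F = F_att + ΣF_rep = (1.5943,6.1566)
Δp = p'−p = (0.0797,0.3078); α = Δx/Fx = (1843/23120) / (1843/1156) = 1/20
check: Δy/Fy = (7117/23120) / (7117/1156) = 1/20 ✓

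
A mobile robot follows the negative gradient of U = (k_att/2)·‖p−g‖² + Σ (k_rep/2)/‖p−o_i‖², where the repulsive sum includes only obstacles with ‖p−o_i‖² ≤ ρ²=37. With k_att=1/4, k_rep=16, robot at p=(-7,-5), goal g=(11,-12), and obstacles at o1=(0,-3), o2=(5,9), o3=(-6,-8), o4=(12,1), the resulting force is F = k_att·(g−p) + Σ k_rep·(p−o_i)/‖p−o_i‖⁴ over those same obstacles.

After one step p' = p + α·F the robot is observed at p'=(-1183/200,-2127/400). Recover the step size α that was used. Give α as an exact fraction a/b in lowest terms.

F_att = 1/4·(g−p) = 1/4·(18,-7) = (4.5000,-1.7500)
o1: d²=53 > ρ²=37 → inactive
o2: d²=340 > ρ²=37 → inactive
o3: d²=10 ≤ ρ²=37; F_rep = 16·(-1,3)/10² = (-0.1600,0.4800)
o4: d²=397 > ρ²=37 → inactive
F = F_att + ΣF_rep = (4.3400,-1.2700)
Δp = p'−p = (1.0850,-0.3175); α = Δx/Fx = (217/200) / (217/50) = 1/4
check: Δy/Fy = (-127/400) / (-127/100) = 1/4 ✓

α = 1/4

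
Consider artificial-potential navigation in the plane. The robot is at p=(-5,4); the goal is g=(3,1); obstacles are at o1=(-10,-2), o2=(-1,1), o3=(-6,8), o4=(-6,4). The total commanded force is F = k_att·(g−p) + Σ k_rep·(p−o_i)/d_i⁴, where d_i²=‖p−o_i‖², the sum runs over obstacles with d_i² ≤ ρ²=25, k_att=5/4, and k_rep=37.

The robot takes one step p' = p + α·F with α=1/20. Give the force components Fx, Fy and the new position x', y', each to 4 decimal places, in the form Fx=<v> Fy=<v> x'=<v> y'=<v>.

Fx=46.8912 Fy=-4.0845 x'=-2.6554 y'=3.7958

F_att = 5/4·(g−p) = 5/4·(8,-3) = (10.0000,-3.7500)
o1: d²=61 > ρ²=25 → inactive
o2: d²=25 ≤ ρ²=25; F_rep = 37·(-4,3)/25² = (-0.2368,0.1776)
o3: d²=17 ≤ ρ²=25; F_rep = 37·(1,-4)/17² = (0.1280,-0.5121)
o4: d²=1 ≤ ρ²=25; F_rep = 37·(1,0)/1² = (37.0000,0.0000)
F = F_att + ΣF_rep = (46.8912,-4.0845)
p' = p + 1/20·F = (-2.6554,3.7958)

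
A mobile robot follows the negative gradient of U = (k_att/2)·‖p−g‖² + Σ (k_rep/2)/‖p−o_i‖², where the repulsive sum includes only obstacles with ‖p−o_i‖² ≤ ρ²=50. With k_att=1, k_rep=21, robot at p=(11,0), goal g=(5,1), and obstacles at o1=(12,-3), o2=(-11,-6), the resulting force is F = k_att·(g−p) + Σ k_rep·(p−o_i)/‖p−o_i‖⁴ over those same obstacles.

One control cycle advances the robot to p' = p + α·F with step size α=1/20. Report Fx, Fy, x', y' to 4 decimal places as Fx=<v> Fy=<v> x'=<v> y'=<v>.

F_att = 1·(g−p) = 1·(-6,1) = (-6.0000,1.0000)
o1: d²=10 ≤ ρ²=50; F_rep = 21·(-1,3)/10² = (-0.2100,0.6300)
o2: d²=520 > ρ²=50 → inactive
F = F_att + ΣF_rep = (-6.2100,1.6300)
p' = p + 1/20·F = (10.6895,0.0815)

Fx=-6.2100 Fy=1.6300 x'=10.6895 y'=0.0815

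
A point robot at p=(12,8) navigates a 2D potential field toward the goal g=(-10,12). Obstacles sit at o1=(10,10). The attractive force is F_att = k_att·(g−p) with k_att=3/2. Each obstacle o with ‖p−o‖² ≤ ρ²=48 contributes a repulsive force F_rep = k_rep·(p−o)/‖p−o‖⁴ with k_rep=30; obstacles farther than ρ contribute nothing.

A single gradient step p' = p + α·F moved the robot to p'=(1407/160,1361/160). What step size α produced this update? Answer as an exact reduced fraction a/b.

F_att = 3/2·(g−p) = 3/2·(-22,4) = (-33.0000,6.0000)
o1: d²=8 ≤ ρ²=48; F_rep = 30·(2,-2)/8² = (0.9375,-0.9375)
F = F_att + ΣF_rep = (-32.0625,5.0625)
Δp = p'−p = (-3.2062,0.5062); α = Δx/Fx = (-513/160) / (-513/16) = 1/10
check: Δy/Fy = (81/160) / (81/16) = 1/10 ✓

α = 1/10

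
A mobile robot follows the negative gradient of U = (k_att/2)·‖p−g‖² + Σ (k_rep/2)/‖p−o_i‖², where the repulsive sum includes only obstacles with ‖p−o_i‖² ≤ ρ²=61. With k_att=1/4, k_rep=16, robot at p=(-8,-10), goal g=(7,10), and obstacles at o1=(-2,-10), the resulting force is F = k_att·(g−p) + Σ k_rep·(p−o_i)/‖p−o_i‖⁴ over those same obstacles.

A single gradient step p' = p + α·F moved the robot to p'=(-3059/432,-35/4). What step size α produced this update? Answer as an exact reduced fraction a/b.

α = 1/4

F_att = 1/4·(g−p) = 1/4·(15,20) = (3.7500,5.0000)
o1: d²=36 ≤ ρ²=61; F_rep = 16·(-6,0)/36² = (-0.0741,0.0000)
F = F_att + ΣF_rep = (3.6759,5.0000)
Δp = p'−p = (0.9190,1.2500); α = Δx/Fx = (397/432) / (397/108) = 1/4
check: Δy/Fy = (5/4) / (5) = 1/4 ✓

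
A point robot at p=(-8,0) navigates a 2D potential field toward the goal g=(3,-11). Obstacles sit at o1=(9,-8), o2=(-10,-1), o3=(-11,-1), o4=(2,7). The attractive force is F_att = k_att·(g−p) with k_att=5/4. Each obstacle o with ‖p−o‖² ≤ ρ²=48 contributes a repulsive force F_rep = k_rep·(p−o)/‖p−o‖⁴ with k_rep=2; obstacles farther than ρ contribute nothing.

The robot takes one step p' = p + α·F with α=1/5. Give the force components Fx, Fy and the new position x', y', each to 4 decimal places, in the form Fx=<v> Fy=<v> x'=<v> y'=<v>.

F_att = 5/4·(g−p) = 5/4·(11,-11) = (13.7500,-13.7500)
o1: d²=353 > ρ²=48 → inactive
o2: d²=5 ≤ ρ²=48; F_rep = 2·(2,1)/5² = (0.1600,0.0800)
o3: d²=10 ≤ ρ²=48; F_rep = 2·(3,1)/10² = (0.0600,0.0200)
o4: d²=149 > ρ²=48 → inactive
F = F_att + ΣF_rep = (13.9700,-13.6500)
p' = p + 1/5·F = (-5.2060,-2.7300)

Fx=13.9700 Fy=-13.6500 x'=-5.2060 y'=-2.7300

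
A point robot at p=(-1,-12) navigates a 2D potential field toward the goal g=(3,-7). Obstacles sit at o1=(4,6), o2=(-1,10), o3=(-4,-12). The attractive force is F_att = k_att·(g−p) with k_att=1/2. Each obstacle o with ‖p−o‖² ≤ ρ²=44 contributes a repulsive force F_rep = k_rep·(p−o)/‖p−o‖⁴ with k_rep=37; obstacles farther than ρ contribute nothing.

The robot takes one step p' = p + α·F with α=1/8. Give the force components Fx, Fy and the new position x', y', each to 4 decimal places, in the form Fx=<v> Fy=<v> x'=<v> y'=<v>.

F_att = 1/2·(g−p) = 1/2·(4,5) = (2.0000,2.5000)
o1: d²=349 > ρ²=44 → inactive
o2: d²=484 > ρ²=44 → inactive
o3: d²=9 ≤ ρ²=44; F_rep = 37·(3,0)/9² = (1.3704,0.0000)
F = F_att + ΣF_rep = (3.3704,2.5000)
p' = p + 1/8·F = (-0.5787,-11.6875)

Fx=3.3704 Fy=2.5000 x'=-0.5787 y'=-11.6875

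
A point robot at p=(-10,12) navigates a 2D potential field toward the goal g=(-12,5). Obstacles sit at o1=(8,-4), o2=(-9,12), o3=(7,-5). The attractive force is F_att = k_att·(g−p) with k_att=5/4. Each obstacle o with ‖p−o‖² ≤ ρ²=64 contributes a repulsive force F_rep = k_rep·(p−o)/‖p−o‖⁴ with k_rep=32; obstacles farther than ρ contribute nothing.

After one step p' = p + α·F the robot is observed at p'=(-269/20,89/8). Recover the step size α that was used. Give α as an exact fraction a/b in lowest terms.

F_att = 5/4·(g−p) = 5/4·(-2,-7) = (-2.5000,-8.7500)
o1: d²=580 > ρ²=64 → inactive
o2: d²=1 ≤ ρ²=64; F_rep = 32·(-1,0)/1² = (-32.0000,0.0000)
o3: d²=578 > ρ²=64 → inactive
F = F_att + ΣF_rep = (-34.5000,-8.7500)
Δp = p'−p = (-3.4500,-0.8750); α = Δx/Fx = (-69/20) / (-69/2) = 1/10
check: Δy/Fy = (-7/8) / (-35/4) = 1/10 ✓

α = 1/10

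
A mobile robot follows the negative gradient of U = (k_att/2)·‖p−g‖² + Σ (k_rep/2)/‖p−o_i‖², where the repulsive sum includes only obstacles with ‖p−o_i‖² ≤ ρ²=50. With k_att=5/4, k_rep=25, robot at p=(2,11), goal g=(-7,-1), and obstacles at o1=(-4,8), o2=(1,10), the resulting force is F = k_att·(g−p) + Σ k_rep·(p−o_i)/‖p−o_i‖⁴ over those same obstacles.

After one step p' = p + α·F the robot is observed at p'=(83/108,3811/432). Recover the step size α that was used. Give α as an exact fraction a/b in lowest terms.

F_att = 5/4·(g−p) = 5/4·(-9,-12) = (-11.2500,-15.0000)
o1: d²=45 ≤ ρ²=50; F_rep = 25·(6,3)/45² = (0.0741,0.0370)
o2: d²=2 ≤ ρ²=50; F_rep = 25·(1,1)/2² = (6.2500,6.2500)
F = F_att + ΣF_rep = (-4.9259,-8.7130)
Δp = p'−p = (-1.2315,-2.1782); α = Δx/Fx = (-133/108) / (-133/27) = 1/4
check: Δy/Fy = (-941/432) / (-941/108) = 1/4 ✓

α = 1/4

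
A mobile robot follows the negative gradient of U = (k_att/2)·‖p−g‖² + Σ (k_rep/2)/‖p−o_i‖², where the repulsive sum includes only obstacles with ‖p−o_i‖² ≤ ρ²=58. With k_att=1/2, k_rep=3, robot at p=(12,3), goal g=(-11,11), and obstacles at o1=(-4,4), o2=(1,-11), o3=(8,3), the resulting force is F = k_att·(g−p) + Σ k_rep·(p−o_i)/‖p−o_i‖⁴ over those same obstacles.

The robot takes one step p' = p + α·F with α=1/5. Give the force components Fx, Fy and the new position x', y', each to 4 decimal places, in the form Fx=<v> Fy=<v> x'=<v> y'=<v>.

Fx=-11.4531 Fy=4.0000 x'=9.7094 y'=3.8000

F_att = 1/2·(g−p) = 1/2·(-23,8) = (-11.5000,4.0000)
o1: d²=257 > ρ²=58 → inactive
o2: d²=317 > ρ²=58 → inactive
o3: d²=16 ≤ ρ²=58; F_rep = 3·(4,0)/16² = (0.0469,0.0000)
F = F_att + ΣF_rep = (-11.4531,4.0000)
p' = p + 1/5·F = (9.7094,3.8000)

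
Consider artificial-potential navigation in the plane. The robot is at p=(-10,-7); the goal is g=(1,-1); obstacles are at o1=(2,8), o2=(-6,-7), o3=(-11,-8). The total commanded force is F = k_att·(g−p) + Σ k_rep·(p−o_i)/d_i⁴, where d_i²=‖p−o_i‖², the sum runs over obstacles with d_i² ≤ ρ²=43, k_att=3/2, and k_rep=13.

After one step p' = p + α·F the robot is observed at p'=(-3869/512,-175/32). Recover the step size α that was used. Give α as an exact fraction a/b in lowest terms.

α = 1/8

F_att = 3/2·(g−p) = 3/2·(11,6) = (16.5000,9.0000)
o1: d²=369 > ρ²=43 → inactive
o2: d²=16 ≤ ρ²=43; F_rep = 13·(-4,0)/16² = (-0.2031,0.0000)
o3: d²=2 ≤ ρ²=43; F_rep = 13·(1,1)/2² = (3.2500,3.2500)
F = F_att + ΣF_rep = (19.5469,12.2500)
Δp = p'−p = (2.4434,1.5312); α = Δx/Fx = (1251/512) / (1251/64) = 1/8
check: Δy/Fy = (49/32) / (49/4) = 1/8 ✓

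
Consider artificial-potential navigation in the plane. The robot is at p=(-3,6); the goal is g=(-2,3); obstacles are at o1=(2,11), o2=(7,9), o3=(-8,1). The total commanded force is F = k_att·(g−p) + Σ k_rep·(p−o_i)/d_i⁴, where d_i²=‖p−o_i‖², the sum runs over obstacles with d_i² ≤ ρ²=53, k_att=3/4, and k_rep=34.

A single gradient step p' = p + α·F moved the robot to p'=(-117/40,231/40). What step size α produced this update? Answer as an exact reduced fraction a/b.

F_att = 3/4·(g−p) = 3/4·(1,-3) = (0.7500,-2.2500)
o1: d²=50 ≤ ρ²=53; F_rep = 34·(-5,-5)/50² = (-0.0680,-0.0680)
o2: d²=109 > ρ²=53 → inactive
o3: d²=50 ≤ ρ²=53; F_rep = 34·(5,5)/50² = (0.0680,0.0680)
F = F_att + ΣF_rep = (0.7500,-2.2500)
Δp = p'−p = (0.0750,-0.2250); α = Δx/Fx = (3/40) / (3/4) = 1/10
check: Δy/Fy = (-9/40) / (-9/4) = 1/10 ✓

α = 1/10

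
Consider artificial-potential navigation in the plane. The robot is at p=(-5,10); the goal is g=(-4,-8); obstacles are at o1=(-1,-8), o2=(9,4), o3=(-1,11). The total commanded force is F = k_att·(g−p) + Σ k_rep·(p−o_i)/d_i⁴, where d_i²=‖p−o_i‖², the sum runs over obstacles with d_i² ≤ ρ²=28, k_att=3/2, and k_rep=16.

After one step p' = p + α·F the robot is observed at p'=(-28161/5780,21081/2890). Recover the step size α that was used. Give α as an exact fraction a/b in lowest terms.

α = 1/10

F_att = 3/2·(g−p) = 3/2·(1,-18) = (1.5000,-27.0000)
o1: d²=340 > ρ²=28 → inactive
o2: d²=232 > ρ²=28 → inactive
o3: d²=17 ≤ ρ²=28; F_rep = 16·(-4,-1)/17² = (-0.2215,-0.0554)
F = F_att + ΣF_rep = (1.2785,-27.0554)
Δp = p'−p = (0.1279,-2.7055); α = Δx/Fx = (739/5780) / (739/578) = 1/10
check: Δy/Fy = (-7819/2890) / (-7819/289) = 1/10 ✓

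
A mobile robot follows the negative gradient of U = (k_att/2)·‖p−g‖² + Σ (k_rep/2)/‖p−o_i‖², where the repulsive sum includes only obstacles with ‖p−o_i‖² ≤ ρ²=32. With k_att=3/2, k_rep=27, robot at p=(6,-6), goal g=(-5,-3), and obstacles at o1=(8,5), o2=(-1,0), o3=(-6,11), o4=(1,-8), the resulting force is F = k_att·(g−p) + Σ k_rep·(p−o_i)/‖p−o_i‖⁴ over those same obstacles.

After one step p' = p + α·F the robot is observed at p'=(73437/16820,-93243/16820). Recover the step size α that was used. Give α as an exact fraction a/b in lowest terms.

α = 1/10

F_att = 3/2·(g−p) = 3/2·(-11,3) = (-16.5000,4.5000)
o1: d²=125 > ρ²=32 → inactive
o2: d²=85 > ρ²=32 → inactive
o3: d²=433 > ρ²=32 → inactive
o4: d²=29 ≤ ρ²=32; F_rep = 27·(5,2)/29² = (0.1605,0.0642)
F = F_att + ΣF_rep = (-16.3395,4.5642)
Δp = p'−p = (-1.6339,0.4564); α = Δx/Fx = (-27483/16820) / (-27483/1682) = 1/10
check: Δy/Fy = (7677/16820) / (7677/1682) = 1/10 ✓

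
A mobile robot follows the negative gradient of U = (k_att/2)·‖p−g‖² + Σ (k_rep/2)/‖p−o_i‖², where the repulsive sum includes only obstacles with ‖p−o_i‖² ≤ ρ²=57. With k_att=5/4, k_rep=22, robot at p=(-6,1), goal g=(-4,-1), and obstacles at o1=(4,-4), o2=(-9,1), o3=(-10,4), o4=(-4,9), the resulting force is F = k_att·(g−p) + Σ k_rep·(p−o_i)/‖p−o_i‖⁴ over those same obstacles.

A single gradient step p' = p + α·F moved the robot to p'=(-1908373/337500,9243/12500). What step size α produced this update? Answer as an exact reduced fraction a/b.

α = 1/10

F_att = 5/4·(g−p) = 5/4·(2,-2) = (2.5000,-2.5000)
o1: d²=125 > ρ²=57 → inactive
o2: d²=9 ≤ ρ²=57; F_rep = 22·(3,0)/9² = (0.8148,0.0000)
o3: d²=25 ≤ ρ²=57; F_rep = 22·(4,-3)/25² = (0.1408,-0.1056)
o4: d²=68 > ρ²=57 → inactive
F = F_att + ΣF_rep = (3.4556,-2.6056)
Δp = p'−p = (0.3456,-0.2606); α = Δx/Fx = (116627/337500) / (116627/33750) = 1/10
check: Δy/Fy = (-3257/12500) / (-3257/1250) = 1/10 ✓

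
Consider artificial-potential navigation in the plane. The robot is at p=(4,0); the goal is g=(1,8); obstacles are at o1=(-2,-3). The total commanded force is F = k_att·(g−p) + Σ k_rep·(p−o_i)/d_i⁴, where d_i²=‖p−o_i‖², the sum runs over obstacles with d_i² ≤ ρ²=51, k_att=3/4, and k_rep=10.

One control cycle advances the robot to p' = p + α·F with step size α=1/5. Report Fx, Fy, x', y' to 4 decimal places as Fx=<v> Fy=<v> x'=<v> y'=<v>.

F_att = 3/4·(g−p) = 3/4·(-3,8) = (-2.2500,6.0000)
o1: d²=45 ≤ ρ²=51; F_rep = 10·(6,3)/45² = (0.0296,0.0148)
F = F_att + ΣF_rep = (-2.2204,6.0148)
p' = p + 1/5·F = (3.5559,1.2030)

Fx=-2.2204 Fy=6.0148 x'=3.5559 y'=1.2030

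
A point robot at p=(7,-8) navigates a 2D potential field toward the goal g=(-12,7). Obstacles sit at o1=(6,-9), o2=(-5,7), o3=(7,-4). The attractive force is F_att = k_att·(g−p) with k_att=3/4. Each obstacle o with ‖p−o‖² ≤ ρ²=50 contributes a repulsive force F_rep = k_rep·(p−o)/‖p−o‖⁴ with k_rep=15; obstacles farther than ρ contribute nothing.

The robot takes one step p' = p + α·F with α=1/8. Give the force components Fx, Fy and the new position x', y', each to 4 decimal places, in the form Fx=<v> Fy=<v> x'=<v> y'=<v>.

F_att = 3/4·(g−p) = 3/4·(-19,15) = (-14.2500,11.2500)
o1: d²=2 ≤ ρ²=50; F_rep = 15·(1,1)/2² = (3.7500,3.7500)
o2: d²=369 > ρ²=50 → inactive
o3: d²=16 ≤ ρ²=50; F_rep = 15·(0,-4)/16² = (0.0000,-0.2344)
F = F_att + ΣF_rep = (-10.5000,14.7656)
p' = p + 1/8·F = (5.6875,-6.1543)

Fx=-10.5000 Fy=14.7656 x'=5.6875 y'=-6.1543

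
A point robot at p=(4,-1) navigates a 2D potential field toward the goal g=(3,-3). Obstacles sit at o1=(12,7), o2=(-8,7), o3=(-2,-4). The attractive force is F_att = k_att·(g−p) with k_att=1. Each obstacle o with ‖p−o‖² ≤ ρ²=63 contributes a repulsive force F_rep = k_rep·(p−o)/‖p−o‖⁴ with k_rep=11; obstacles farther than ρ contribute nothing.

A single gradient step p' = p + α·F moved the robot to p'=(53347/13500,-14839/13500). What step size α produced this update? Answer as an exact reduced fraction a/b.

α = 1/20

F_att = 1·(g−p) = 1·(-1,-2) = (-1.0000,-2.0000)
o1: d²=128 > ρ²=63 → inactive
o2: d²=208 > ρ²=63 → inactive
o3: d²=45 ≤ ρ²=63; F_rep = 11·(6,3)/45² = (0.0326,0.0163)
F = F_att + ΣF_rep = (-0.9674,-1.9837)
Δp = p'−p = (-0.0484,-0.0992); α = Δx/Fx = (-653/13500) / (-653/675) = 1/20
check: Δy/Fy = (-1339/13500) / (-1339/675) = 1/20 ✓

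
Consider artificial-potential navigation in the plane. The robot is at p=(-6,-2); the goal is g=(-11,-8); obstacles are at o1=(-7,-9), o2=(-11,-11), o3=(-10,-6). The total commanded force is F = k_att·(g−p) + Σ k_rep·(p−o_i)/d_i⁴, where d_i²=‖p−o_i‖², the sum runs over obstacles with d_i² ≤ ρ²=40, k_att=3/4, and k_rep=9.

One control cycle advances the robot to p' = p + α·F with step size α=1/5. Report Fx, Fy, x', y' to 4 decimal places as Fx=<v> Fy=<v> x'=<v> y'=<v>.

F_att = 3/4·(g−p) = 3/4·(-5,-6) = (-3.7500,-4.5000)
o1: d²=50 > ρ²=40 → inactive
o2: d²=106 > ρ²=40 → inactive
o3: d²=32 ≤ ρ²=40; F_rep = 9·(4,4)/32² = (0.0352,0.0352)
F = F_att + ΣF_rep = (-3.7148,-4.4648)
p' = p + 1/5·F = (-6.7430,-2.8930)

Fx=-3.7148 Fy=-4.4648 x'=-6.7430 y'=-2.8930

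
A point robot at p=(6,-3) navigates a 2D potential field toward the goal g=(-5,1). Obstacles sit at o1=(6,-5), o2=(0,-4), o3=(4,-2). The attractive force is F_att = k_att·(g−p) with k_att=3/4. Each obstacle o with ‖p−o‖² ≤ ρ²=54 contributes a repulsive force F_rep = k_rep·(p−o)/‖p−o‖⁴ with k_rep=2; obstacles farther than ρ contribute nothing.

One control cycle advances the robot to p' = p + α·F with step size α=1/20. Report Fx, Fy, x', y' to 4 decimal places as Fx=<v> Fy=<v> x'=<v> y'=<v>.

F_att = 3/4·(g−p) = 3/4·(-11,4) = (-8.2500,3.0000)
o1: d²=4 ≤ ρ²=54; F_rep = 2·(0,2)/4² = (0.0000,0.2500)
o2: d²=37 ≤ ρ²=54; F_rep = 2·(6,1)/37² = (0.0088,0.0015)
o3: d²=5 ≤ ρ²=54; F_rep = 2·(2,-1)/5² = (0.1600,-0.0800)
F = F_att + ΣF_rep = (-8.0812,3.1715)
p' = p + 1/20·F = (5.5959,-2.8414)

Fx=-8.0812 Fy=3.1715 x'=5.5959 y'=-2.8414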